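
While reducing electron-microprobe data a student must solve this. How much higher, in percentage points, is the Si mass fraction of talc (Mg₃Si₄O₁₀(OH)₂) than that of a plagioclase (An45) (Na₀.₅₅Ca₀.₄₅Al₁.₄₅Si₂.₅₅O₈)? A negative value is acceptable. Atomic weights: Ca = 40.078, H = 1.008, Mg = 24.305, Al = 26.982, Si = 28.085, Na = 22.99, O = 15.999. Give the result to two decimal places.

M(Mg₃Si₄O₁₀(OH)₂) = 379.259 g/mol, so wt% Si = 112.340/379.259 × 100 = 29.62%.
M(Na₀.₅₅Ca₀.₄₅Al₁.₄₅Si₂.₅₅O₈) = 269.412 g/mol, so wt% Si = 71.617/269.412 × 100 = 26.58%.
29.62 − 26.58 = 3.04 pp.

3.04 percentage points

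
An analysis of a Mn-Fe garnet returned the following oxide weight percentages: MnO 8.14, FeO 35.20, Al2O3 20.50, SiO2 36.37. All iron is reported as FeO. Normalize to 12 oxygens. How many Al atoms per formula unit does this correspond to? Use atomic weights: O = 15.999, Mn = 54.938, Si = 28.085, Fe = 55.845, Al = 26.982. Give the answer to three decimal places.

MnO (M=70.937): mol = 0.11475; Mn = 0.11475, O = 0.11475.
FeO (M=71.844): mol = 0.48995; Fe = 0.48995, O = 0.48995.
Al2O3 (M=101.961): mol = 0.20106; Al = 0.40212, O = 0.60318.
SiO2 (M=60.083): mol = 0.60533; Si = 0.60533, O = 1.21066.
ΣO = 2.41854; factor = 12/ΣO = 4.96167.
Al apfu = 0.40212 × 4.96167 = 1.995.

1.995 Al apfu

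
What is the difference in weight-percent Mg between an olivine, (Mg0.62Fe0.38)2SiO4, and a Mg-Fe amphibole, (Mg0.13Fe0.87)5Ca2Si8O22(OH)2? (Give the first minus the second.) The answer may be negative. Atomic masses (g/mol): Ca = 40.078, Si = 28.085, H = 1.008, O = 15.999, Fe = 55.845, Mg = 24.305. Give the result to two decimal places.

16.64 percentage points

M((Mg0.62Fe0.38)2SiO4) = 164.661 g/mol, so wt% Mg = 30.138/164.661 × 100 = 18.30%.
M((Mg0.13Fe0.87)5Ca2Si8O22(OH)2) = 949.552 g/mol, so wt% Mg = 15.798/949.552 × 100 = 1.66%.
18.30 − 1.66 = 16.64 pp.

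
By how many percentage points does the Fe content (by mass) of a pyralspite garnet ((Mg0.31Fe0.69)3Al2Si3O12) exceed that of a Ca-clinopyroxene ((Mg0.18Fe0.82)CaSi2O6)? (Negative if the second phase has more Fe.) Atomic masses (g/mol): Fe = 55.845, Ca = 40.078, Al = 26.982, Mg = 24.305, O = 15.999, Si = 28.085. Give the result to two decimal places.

M((Mg0.31Fe0.69)3Al2Si3O12) = 468.410 g/mol, so wt% Fe = 115.599/468.410 × 100 = 24.68%.
M((Mg0.18Fe0.82)CaSi2O6) = 242.410 g/mol, so wt% Fe = 45.793/242.410 × 100 = 18.89%.
24.68 − 18.89 = 5.79 pp.

5.79 percentage points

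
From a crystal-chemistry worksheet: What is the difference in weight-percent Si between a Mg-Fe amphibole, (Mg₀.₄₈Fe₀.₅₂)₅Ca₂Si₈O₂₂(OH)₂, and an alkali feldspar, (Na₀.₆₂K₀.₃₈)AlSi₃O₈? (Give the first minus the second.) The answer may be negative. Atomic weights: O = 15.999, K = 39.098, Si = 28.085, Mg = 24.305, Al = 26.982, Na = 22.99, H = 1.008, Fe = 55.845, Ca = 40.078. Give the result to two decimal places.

Si in (Mg₀.₄₈Fe₀.₅₂)₅Ca₂Si₈O₂₂(OH)₂: molar mass 894.357 g/mol; 8×28.085 = 224.680 g → 25.12 wt%.
Si in (Na₀.₆₂K₀.₃₈)AlSi₃O₈: molar mass 268.340 g/mol; 3×28.085 = 84.255 g → 31.40 wt%.
Difference = 25.12 − 31.40 = -6.28 percentage points.

-6.28 percentage points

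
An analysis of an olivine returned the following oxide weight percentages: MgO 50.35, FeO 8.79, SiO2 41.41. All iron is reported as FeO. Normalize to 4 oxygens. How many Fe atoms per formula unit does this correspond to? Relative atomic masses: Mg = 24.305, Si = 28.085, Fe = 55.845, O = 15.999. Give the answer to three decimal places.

MgO: 50.35/40.304 = 1.24926 mol → 1.24926 mol Mg, 1.24926 mol O.
FeO: 8.79/71.844 = 0.12235 mol → 0.12235 mol Fe, 0.12235 mol O.
SiO2: 41.41/60.083 = 0.68921 mol → 0.68921 mol Si, 1.37842 mol O.
Total oxygen = 2.75003 mol. Normalization factor = 4/2.75003 = 1.45453.
Fe per 4 O = 0.12235 × 1.45453 = 0.178.

0.178 Fe apfu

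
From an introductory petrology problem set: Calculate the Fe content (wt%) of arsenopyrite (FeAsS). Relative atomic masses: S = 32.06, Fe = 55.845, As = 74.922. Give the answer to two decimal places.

Formula mass = 1·55.845 + 1·74.922 + 1·32.06 = 162.827 g/mol, of which 55.845 g is Fe.
So Fe makes up 55.845/162.827 = 0.3430 of the mass, i.e. 34.30%.

34.30 wt%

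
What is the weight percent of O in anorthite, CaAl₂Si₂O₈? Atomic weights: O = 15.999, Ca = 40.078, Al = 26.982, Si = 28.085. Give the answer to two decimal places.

46.01 mass %

M(CaAl₂Si₂O₈) = 278.204 g/mol.
O contributes 8 × 15.999 = 127.992 g per mole.
127.992/278.204 = 0.4601 → 46.01%.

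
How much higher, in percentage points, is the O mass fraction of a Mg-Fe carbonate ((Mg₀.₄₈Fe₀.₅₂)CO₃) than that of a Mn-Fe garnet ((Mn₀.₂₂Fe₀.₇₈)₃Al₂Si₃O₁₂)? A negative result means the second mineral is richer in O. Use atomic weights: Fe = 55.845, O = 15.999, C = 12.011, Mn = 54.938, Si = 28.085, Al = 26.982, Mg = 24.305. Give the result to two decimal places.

9.04 percentage points

O in (Mg₀.₄₈Fe₀.₅₂)CO₃: molar mass 100.714 g/mol; 3×15.999 = 47.997 g → 47.66 wt%.
O in (Mn₀.₂₂Fe₀.₇₈)₃Al₂Si₃O₁₂: molar mass 497.143 g/mol; 12×15.999 = 191.988 g → 38.62 wt%.
Difference = 47.66 − 38.62 = 9.04 percentage points.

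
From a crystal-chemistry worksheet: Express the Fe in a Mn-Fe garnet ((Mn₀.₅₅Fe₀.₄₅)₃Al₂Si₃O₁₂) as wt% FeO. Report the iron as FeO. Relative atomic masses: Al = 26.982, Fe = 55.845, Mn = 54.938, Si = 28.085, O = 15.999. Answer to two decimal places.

19.54 wt%

Formula mass = 496.245 g/mol.
1.35 Fe → 1.3500 mol FeO per formula unit; M(FeO) = 71.844, so FeO mass = 96.989 g.
96.989/496.245 × 100 = 19.54 wt%.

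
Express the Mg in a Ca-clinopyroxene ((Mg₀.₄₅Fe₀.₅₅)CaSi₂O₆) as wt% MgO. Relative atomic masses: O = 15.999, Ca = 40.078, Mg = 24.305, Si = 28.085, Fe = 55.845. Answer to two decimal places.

7.75 wt%

M((Mg₀.₄₅Fe₀.₅₅)CaSi₂O₆) = 233.894 g/mol; M(MgO) = 40.304 g/mol.
Moles MgO per formula unit = 0.45 Mg ÷ 1 = 0.4500.
MgO fraction = (0.4500 × 40.304) / 233.894 = 18.137/233.894 = 0.0775.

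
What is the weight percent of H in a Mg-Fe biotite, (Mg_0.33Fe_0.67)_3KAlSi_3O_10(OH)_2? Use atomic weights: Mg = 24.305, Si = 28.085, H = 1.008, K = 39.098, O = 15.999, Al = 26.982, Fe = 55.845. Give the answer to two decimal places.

Formula mass = 0.99*24.305 + 2.01*55.845 + 1*39.098 + 1*26.982 + 3*28.085 + 12*15.999 + 2*1.008 = 480.649 g/mol, of which 2.016 g is H.
So H makes up 2.016/480.649 = 0.0042 of the mass, i.e. 0.42%.

0.42 mass %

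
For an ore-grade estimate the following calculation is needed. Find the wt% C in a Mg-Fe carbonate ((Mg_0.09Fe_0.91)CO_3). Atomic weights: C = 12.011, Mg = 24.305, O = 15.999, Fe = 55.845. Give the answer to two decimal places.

10.63 wt%

M((Mg_0.09Fe_0.91)CO_3) = 113.014 g/mol.
C contributes 1 × 12.011 = 12.011 g per mole.
12.011/113.014 = 0.1063 → 10.63%.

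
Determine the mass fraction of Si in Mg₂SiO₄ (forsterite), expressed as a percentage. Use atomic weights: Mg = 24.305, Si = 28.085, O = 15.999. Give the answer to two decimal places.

M(Mg₂SiO₄) = 140.691 g/mol.
Si contributes 1 × 28.085 = 28.085 g per mole.
28.085/140.691 = 0.1996 → 19.96%.

19.96 mass %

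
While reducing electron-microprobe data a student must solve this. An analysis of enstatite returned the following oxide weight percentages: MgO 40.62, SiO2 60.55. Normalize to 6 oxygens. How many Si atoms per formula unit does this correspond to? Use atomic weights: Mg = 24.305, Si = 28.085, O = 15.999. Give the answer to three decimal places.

2.000 Si apfu

MgO (M=40.304): mol = 1.00784; Mg = 1.00784, O = 1.00784.
SiO2 (M=60.083): mol = 1.00777; Si = 1.00777, O = 2.01554.
ΣO = 3.02338; factor = 6/ΣO = 1.98453.
Si apfu = 1.00777 × 1.98453 = 2.000.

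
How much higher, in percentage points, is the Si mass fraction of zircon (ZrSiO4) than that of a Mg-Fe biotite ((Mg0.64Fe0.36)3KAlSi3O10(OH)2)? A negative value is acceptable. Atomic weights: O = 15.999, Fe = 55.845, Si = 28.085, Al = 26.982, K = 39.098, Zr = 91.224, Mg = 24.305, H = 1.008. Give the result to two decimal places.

-3.35 percentage points

Si in ZrSiO4: molar mass 183.305 g/mol; 1×28.085 = 28.085 g → 15.32 wt%.
Si in (Mg0.64Fe0.36)3KAlSi3O10(OH)2: molar mass 451.317 g/mol; 3×28.085 = 84.255 g → 18.67 wt%.
Difference = 15.32 − 18.67 = -3.35 percentage points.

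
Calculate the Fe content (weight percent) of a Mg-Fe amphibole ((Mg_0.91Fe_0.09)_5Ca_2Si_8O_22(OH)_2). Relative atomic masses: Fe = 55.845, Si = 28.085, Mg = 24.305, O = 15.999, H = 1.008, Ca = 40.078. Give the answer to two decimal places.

3.04 weight percent

Molar mass of (Mg_0.91Fe_0.09)_5Ca_2Si_8O_22(OH)_2: 4.55×24.305 + 0.45×55.845 + 2×40.078 + 8×28.085 + 24×15.999 + 2×1.008 = 826.546 g/mol.
Mass of Fe per formula unit: 0.45 × 55.845 = 25.130 g.
Weight fraction Fe = 25.130 / 826.546 = 0.0304.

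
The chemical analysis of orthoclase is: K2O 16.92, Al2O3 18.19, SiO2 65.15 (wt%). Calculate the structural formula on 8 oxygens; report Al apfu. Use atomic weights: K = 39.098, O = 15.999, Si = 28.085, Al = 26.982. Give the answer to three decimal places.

0.990 Al apfu

K2O (M=94.195): mol = 0.17963; K = 0.35926, O = 0.17963.
Al2O3 (M=101.961): mol = 0.17840; Al = 0.35680, O = 0.53520.
SiO2 (M=60.083): mol = 1.08433; Si = 1.08433, O = 2.16866.
ΣO = 2.88349; factor = 8/ΣO = 2.77442.
Al apfu = 0.35680 × 2.77442 = 0.990.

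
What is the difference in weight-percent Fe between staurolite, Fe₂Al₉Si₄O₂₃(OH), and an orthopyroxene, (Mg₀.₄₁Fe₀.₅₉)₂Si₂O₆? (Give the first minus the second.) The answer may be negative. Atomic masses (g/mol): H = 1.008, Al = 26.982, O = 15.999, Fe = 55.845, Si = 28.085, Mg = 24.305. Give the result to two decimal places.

First mineral: 111.690 g Fe in 851.852 g formula = 13.11 wt% Fe.
Second mineral: 65.897 g Fe in 237.991 g formula = 27.69 wt% Fe.
13.11% − 27.69% gives a difference of -14.58 percentage points.

-14.58 percentage points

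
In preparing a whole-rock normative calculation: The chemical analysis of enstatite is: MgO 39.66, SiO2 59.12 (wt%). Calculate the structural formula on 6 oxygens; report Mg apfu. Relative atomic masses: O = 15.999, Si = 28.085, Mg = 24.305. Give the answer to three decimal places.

MgO: 39.66/40.304 = 0.98402 mol → 0.98402 mol Mg, 0.98402 mol O.
SiO2: 59.12/60.083 = 0.98397 mol → 0.98397 mol Si, 1.96794 mol O.
Total oxygen = 2.95196 mol. Normalization factor = 6/2.95196 = 2.03255.
Mg per 6 O = 0.98402 × 2.03255 = 2.000.

2.000 Mg apfu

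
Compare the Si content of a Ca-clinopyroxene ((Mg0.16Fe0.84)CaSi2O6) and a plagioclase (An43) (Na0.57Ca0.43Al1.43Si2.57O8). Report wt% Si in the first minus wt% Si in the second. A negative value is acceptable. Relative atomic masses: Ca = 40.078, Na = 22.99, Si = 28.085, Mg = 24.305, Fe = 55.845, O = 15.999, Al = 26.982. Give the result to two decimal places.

-3.71 percentage points

Si in (Mg0.16Fe0.84)CaSi2O6: molar mass 243.041 g/mol; 2×28.085 = 56.170 g → 23.11 wt%.
Si in Na0.57Ca0.43Al1.43Si2.57O8: molar mass 269.093 g/mol; 2.57×28.085 = 72.178 g → 26.82 wt%.
Difference = 23.11 − 26.82 = -3.71 percentage points.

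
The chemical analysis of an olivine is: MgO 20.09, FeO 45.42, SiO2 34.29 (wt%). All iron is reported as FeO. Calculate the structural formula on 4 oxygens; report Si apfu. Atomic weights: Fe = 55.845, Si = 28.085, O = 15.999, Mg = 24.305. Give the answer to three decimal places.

1.005 Si apfu

20.09 wt% MgO ÷ 40.304 g/mol = 0.49846 mol, giving 0.49846 Mg and 0.49846 O.
45.42 wt% FeO ÷ 71.844 g/mol = 0.63220 mol, giving 0.63220 Fe and 0.63220 O.
34.29 wt% SiO2 ÷ 60.083 g/mol = 0.57071 mol, giving 0.57071 Si and 1.14142 O.
Oxygen sums to 2.27208; scaling by 4/2.27208 = 1.76050 puts the formula on 4 O.
Si: 0.57071 × 1.76050 = 1.005 atoms per formula unit.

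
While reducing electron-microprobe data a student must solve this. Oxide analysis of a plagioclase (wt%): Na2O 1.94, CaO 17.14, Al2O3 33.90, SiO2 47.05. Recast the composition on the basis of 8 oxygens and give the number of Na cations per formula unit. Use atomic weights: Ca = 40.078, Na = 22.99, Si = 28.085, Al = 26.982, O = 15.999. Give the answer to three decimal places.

Na2O (M=61.979): mol = 0.03130; Na = 0.06260, O = 0.03130.
CaO (M=56.077): mol = 0.30565; Ca = 0.30565, O = 0.30565.
Al2O3 (M=101.961): mol = 0.33248; Al = 0.66496, O = 0.99744.
SiO2 (M=60.083): mol = 0.78308; Si = 0.78308, O = 1.56616.
ΣO = 2.90055; factor = 8/ΣO = 2.75810.
Na apfu = 0.06260 × 2.75810 = 0.173.

0.173 Na apfu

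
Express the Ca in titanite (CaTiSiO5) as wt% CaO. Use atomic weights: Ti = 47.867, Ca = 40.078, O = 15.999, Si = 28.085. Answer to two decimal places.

28.61 wt%

M(CaTiSiO5) = 196.025 g/mol; M(CaO) = 56.077 g/mol.
Moles CaO per formula unit = 1 Ca ÷ 1 = 1.0000.
CaO fraction = (1.0000 × 56.077) / 196.025 = 56.077/196.025 = 0.2861.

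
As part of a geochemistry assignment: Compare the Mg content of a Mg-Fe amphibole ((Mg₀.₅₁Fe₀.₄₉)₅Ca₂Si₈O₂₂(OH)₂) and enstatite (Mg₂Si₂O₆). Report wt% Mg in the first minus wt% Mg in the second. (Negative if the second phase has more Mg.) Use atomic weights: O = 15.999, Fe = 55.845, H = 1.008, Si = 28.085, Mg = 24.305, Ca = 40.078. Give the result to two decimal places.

-17.24 percentage points

Mg in (Mg₀.₅₁Fe₀.₄₉)₅Ca₂Si₈O₂₂(OH)₂: molar mass 889.626 g/mol; 2.55×24.305 = 61.978 g → 6.97 wt%.
Mg in Mg₂Si₂O₆: molar mass 200.774 g/mol; 2×24.305 = 48.610 g → 24.21 wt%.
Difference = 6.97 − 24.21 = -17.24 percentage points.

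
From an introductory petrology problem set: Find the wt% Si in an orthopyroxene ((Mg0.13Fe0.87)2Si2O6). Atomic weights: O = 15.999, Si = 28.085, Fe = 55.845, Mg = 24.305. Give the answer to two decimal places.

21.97 wt%

M((Mg0.13Fe0.87)2Si2O6) = 255.654 g/mol.
Si contributes 2 × 28.085 = 56.170 g per mole.
56.170/255.654 = 0.2197 → 21.97%.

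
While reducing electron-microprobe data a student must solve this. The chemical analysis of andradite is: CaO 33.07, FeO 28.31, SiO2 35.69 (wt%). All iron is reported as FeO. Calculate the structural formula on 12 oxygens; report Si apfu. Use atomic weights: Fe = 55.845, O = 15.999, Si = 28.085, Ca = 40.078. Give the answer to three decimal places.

CaO: 33.07/56.077 = 0.58972 mol → 0.58972 mol Ca, 0.58972 mol O.
FeO: 28.31/71.844 = 0.39405 mol → 0.39405 mol Fe, 0.39405 mol O.
SiO2: 35.69/60.083 = 0.59401 mol → 0.59401 mol Si, 1.18802 mol O.
Total oxygen = 2.17179 mol. Normalization factor = 12/2.17179 = 5.52540.
Si per 12 O = 0.59401 × 5.52540 = 3.282.

3.282 Si apfu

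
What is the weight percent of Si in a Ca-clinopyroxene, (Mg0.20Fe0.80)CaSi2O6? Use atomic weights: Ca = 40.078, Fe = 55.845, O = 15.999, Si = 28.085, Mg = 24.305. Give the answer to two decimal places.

Formula mass = 0.20×24.305 + 0.80×55.845 + 1×40.078 + 2×28.085 + 6×15.999 = 241.779 g/mol, of which 56.170 g is Si.
So Si makes up 56.170/241.779 = 0.2323 of the mass, i.e. 23.23%.

23.23 weight percent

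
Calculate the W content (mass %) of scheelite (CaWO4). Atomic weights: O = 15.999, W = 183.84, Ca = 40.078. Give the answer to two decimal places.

63.85 mass %

Molar mass of CaWO4: 1*40.078 + 1*183.84 + 4*15.999 = 287.914 g/mol.
Mass of W per formula unit: 1 × 183.84 = 183.840 g.
Weight fraction W = 183.840 / 287.914 = 0.6385.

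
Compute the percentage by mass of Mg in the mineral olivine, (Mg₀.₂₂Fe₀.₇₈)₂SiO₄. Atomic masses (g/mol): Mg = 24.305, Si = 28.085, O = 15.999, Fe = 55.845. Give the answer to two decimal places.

5.63 weight percent

Formula mass = 0.44×24.305 + 1.56×55.845 + 1×28.085 + 4×15.999 = 189.893 g/mol, of which 10.694 g is Mg.
So Mg makes up 10.694/189.893 = 0.0563 of the mass, i.e. 5.63%.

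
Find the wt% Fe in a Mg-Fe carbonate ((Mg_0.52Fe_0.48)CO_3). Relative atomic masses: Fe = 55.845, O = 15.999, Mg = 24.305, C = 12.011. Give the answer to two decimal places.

Molar mass of (Mg_0.52Fe_0.48)CO_3: 0.52*24.305 + 0.48*55.845 + 1*12.011 + 3*15.999 = 99.452 g/mol.
Mass of Fe per formula unit: 0.48 × 55.845 = 26.806 g.
Weight fraction Fe = 26.806 / 99.452 = 0.2695.

26.95 mass %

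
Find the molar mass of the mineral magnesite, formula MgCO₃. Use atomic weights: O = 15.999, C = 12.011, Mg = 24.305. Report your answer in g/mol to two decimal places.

M = 1(24.305) + 1(12.011) + 3(15.999)

84.31 g/mol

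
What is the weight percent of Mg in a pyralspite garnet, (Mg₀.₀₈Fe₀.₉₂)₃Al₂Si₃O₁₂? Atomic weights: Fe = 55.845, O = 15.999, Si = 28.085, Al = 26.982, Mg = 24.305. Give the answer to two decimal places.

Formula mass = 0.24×24.305 + 2.76×55.845 + 2×26.982 + 3×28.085 + 12×15.999 = 490.172 g/mol, of which 5.833 g is Mg.
So Mg makes up 5.833/490.172 = 0.0119 of the mass, i.e. 1.19%.

1.19 weight percent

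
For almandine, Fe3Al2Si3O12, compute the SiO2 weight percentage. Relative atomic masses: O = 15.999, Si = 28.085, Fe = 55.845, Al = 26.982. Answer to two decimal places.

M(Fe3Al2Si3O12) = 497.742 g/mol; M(SiO2) = 60.083 g/mol.
Moles SiO2 per formula unit = 3 Si ÷ 1 = 3.0000.
SiO2 fraction = (3.0000 × 60.083) / 497.742 = 180.249/497.742 = 0.3621.

36.21 wt%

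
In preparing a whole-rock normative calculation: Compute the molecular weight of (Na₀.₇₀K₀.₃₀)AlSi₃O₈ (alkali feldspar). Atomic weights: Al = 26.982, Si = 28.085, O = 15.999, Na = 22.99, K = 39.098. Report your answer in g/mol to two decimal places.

Na: 0.70 × 22.99 = 16.0930
K: 0.30 × 39.098 = 11.7294
Al: 1 × 26.982 = 26.9820
Si: 3 × 28.085 = 84.2550
O: 8 × 15.999 = 127.9920
Summing the contributions gives the formula mass.

267.05 g/mol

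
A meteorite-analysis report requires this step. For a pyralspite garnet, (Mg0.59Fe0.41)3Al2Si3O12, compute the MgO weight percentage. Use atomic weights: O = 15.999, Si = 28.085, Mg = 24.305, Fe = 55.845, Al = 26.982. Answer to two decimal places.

M((Mg0.59Fe0.41)3Al2Si3O12) = 441.916 g/mol; M(MgO) = 40.304 g/mol.
Moles MgO per formula unit = 1.77 Mg ÷ 1 = 1.7700.
MgO fraction = (1.7700 × 40.304) / 441.916 = 71.338/441.916 = 0.1614.

16.14 wt%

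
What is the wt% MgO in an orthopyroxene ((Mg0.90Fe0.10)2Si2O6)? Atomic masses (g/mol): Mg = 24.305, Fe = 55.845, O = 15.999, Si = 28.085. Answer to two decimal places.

35.03 wt%

M((Mg0.90Fe0.10)2Si2O6) = 207.082 g/mol; M(MgO) = 40.304 g/mol.
Moles MgO per formula unit = 1.80 Mg ÷ 1 = 1.8000.
MgO fraction = (1.8000 × 40.304) / 207.082 = 72.547/207.082 = 0.3503.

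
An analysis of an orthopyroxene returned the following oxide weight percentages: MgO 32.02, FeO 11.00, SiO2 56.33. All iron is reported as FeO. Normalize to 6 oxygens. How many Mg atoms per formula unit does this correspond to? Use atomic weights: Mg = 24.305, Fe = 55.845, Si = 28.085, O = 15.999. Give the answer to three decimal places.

MgO: 32.02/40.304 = 0.79446 mol → 0.79446 mol Mg, 0.79446 mol O.
FeO: 11.00/71.844 = 0.15311 mol → 0.15311 mol Fe, 0.15311 mol O.
SiO2: 56.33/60.083 = 0.93754 mol → 0.93754 mol Si, 1.87508 mol O.
Total oxygen = 2.82265 mol. Normalization factor = 6/2.82265 = 2.12566.
Mg per 6 O = 0.79446 × 2.12566 = 1.689.

1.689 Mg apfu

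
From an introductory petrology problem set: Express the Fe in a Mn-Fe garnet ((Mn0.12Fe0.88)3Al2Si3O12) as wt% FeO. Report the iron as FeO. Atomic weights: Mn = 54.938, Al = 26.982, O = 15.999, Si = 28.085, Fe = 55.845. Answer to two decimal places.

Formula mass = 497.415 g/mol.
2.64 Fe → 2.6400 mol FeO per formula unit; M(FeO) = 71.844, so FeO mass = 189.668 g.
189.668/497.415 × 100 = 38.13 wt%.

38.13 wt%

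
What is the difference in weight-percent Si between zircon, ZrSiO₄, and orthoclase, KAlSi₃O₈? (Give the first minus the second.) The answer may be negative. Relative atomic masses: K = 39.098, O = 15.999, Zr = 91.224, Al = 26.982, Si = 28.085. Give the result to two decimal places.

M(ZrSiO₄) = 183.305 g/mol, so wt% Si = 28.085/183.305 × 100 = 15.32%.
M(KAlSi₃O₈) = 278.327 g/mol, so wt% Si = 84.255/278.327 × 100 = 30.27%.
15.32 − 30.27 = -14.95 pp.

-14.95 percentage points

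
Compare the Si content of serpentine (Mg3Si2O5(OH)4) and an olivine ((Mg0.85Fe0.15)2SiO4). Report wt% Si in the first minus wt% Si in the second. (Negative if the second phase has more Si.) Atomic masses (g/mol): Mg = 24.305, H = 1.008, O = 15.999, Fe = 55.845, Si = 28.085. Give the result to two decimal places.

M(Mg3Si2O5(OH)4) = 277.108 g/mol, so wt% Si = 56.170/277.108 × 100 = 20.27%.
M((Mg0.85Fe0.15)2SiO4) = 150.153 g/mol, so wt% Si = 28.085/150.153 × 100 = 18.70%.
20.27 − 18.70 = 1.57 pp.

1.57 percentage points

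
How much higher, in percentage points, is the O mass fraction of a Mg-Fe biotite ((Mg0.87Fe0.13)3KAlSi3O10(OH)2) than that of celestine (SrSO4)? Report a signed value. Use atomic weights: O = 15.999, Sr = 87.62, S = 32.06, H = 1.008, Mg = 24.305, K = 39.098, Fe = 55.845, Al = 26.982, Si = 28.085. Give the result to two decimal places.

9.85 percentage points

First mineral: 191.988 g O in 429.555 g formula = 44.69 wt% O.
Second mineral: 63.996 g O in 183.676 g formula = 34.84 wt% O.
44.69% − 34.84% gives a difference of 9.85 percentage points.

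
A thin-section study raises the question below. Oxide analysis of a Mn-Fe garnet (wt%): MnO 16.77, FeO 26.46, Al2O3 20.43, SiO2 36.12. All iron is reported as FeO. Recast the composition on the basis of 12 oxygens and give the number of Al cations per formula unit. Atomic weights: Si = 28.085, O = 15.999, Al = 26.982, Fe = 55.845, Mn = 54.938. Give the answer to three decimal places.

1.997 Al apfu

MnO: 16.77/70.937 = 0.23641 mol → 0.23641 mol Mn, 0.23641 mol O.
FeO: 26.46/71.844 = 0.36830 mol → 0.36830 mol Fe, 0.36830 mol O.
Al2O3: 20.43/101.961 = 0.20037 mol → 0.40074 mol Al, 0.60111 mol O.
SiO2: 36.12/60.083 = 0.60117 mol → 0.60117 mol Si, 1.20234 mol O.
Total oxygen = 2.40816 mol. Normalization factor = 12/2.40816 = 4.98306.
Al per 12 O = 0.40074 × 4.98306 = 1.997.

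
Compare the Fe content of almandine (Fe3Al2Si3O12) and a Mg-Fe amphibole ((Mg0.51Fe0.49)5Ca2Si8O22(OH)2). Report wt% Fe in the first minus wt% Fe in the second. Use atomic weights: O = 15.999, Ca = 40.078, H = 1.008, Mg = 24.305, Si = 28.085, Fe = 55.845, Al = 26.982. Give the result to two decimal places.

Fe in Fe3Al2Si3O12: molar mass 497.742 g/mol; 3×55.845 = 167.535 g → 33.66 wt%.
Fe in (Mg0.51Fe0.49)5Ca2Si8O22(OH)2: molar mass 889.626 g/mol; 2.45×55.845 = 136.820 g → 15.38 wt%.
Difference = 33.66 − 15.38 = 18.28 percentage points.

18.28 percentage points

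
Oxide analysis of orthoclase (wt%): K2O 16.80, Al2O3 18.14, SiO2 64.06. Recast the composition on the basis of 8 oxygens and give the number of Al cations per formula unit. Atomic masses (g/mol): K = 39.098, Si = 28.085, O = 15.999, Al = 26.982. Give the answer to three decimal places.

16.80 wt% K2O ÷ 94.195 g/mol = 0.17835 mol, giving 0.35670 K and 0.17835 O.
18.14 wt% Al2O3 ÷ 101.961 g/mol = 0.17791 mol, giving 0.35582 Al and 0.53373 O.
64.06 wt% SiO2 ÷ 60.083 g/mol = 1.06619 mol, giving 1.06619 Si and 2.13238 O.
Oxygen sums to 2.84446; scaling by 8/2.84446 = 2.81248 puts the formula on 8 O.
Al: 0.35582 × 2.81248 = 1.001 atoms per formula unit.

1.001 Al apfu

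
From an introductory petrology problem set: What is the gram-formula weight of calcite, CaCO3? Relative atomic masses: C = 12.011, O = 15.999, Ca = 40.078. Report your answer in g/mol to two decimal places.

100.09 g/mol

The formula mass is the sum 1(40.078) + 1(12.011) + 3(15.999).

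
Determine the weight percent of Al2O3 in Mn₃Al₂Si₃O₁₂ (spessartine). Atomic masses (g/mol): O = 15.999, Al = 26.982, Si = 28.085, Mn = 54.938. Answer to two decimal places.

M(Mn₃Al₂Si₃O₁₂) = 495.021 g/mol; M(Al2O3) = 101.961 g/mol.
Moles Al2O3 per formula unit = 2 Al ÷ 2 = 1.0000.
Al2O3 fraction = (1.0000 × 101.961) / 495.021 = 101.961/495.021 = 0.2060.

20.60 wt%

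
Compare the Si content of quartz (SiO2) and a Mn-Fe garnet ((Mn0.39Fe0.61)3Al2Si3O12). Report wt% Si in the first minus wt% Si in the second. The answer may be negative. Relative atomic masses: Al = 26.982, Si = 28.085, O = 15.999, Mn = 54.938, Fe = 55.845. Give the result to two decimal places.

First mineral: 28.085 g Si in 60.083 g formula = 46.74 wt% Si.
Second mineral: 84.255 g Si in 496.681 g formula = 16.96 wt% Si.
46.74% − 16.96% gives a difference of 29.78 percentage points.

29.78 percentage points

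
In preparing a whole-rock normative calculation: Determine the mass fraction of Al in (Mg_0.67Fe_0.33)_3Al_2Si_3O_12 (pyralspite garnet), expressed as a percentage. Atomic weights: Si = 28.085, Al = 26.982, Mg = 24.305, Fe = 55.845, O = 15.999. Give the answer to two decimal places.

Molar mass of (Mg_0.67Fe_0.33)_3Al_2Si_3O_12: 2.01×24.305 + 0.99×55.845 + 2×26.982 + 3×28.085 + 12×15.999 = 434.347 g/mol.
Mass of Al per formula unit: 2 × 26.982 = 53.964 g.
Weight fraction Al = 53.964 / 434.347 = 0.1242.

12.42 weight percent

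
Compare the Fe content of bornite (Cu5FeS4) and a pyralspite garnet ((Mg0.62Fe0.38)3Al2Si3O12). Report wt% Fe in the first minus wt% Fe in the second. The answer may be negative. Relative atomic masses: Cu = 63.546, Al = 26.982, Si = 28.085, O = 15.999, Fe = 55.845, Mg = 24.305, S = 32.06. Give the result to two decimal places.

First mineral: 55.845 g Fe in 501.815 g formula = 11.13 wt% Fe.
Second mineral: 63.663 g Fe in 439.078 g formula = 14.50 wt% Fe.
11.13% − 14.50% gives a difference of -3.37 percentage points.

-3.37 percentage points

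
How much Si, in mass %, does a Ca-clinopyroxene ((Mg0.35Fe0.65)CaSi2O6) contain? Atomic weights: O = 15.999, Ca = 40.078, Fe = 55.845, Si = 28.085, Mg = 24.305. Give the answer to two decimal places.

23.70 mass %

Molar mass of (Mg0.35Fe0.65)CaSi2O6: 0.35*24.305 + 0.65*55.845 + 1*40.078 + 2*28.085 + 6*15.999 = 237.048 g/mol.
Mass of Si per formula unit: 2 × 28.085 = 56.170 g.
Weight fraction Si = 56.170 / 237.048 = 0.2370.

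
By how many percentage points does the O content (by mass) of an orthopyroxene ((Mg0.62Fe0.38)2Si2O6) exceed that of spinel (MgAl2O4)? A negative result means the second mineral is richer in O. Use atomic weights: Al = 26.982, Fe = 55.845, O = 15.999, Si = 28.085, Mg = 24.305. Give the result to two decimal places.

-2.27 percentage points

First mineral: 95.994 g O in 224.744 g formula = 42.71 wt% O.
Second mineral: 63.996 g O in 142.265 g formula = 44.98 wt% O.
42.71% − 44.98% gives a difference of -2.27 percentage points.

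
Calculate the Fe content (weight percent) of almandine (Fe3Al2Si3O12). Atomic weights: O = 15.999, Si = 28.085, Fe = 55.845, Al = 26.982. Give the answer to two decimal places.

33.66 weight percent

M(Fe3Al2Si3O12) = 497.742 g/mol.
Fe contributes 3 × 55.845 = 167.535 g per mole.
167.535/497.742 = 0.3366 → 33.66%.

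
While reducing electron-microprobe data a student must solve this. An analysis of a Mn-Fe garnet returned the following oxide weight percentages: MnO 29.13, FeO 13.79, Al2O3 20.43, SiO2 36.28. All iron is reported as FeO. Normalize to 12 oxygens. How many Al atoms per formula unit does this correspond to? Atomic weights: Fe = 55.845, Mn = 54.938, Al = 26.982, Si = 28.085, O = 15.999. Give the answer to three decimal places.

MnO (M=70.937): mol = 0.41065; Mn = 0.41065, O = 0.41065.
FeO (M=71.844): mol = 0.19194; Fe = 0.19194, O = 0.19194.
Al2O3 (M=101.961): mol = 0.20037; Al = 0.40074, O = 0.60111.
SiO2 (M=60.083): mol = 0.60383; Si = 0.60383, O = 1.20766.
ΣO = 2.41136; factor = 12/ΣO = 4.97644.
Al apfu = 0.40074 × 4.97644 = 1.994.

1.994 Al apfu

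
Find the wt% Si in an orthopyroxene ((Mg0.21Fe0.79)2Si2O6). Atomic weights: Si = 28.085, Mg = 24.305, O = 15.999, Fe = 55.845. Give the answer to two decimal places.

M((Mg0.21Fe0.79)2Si2O6) = 250.607 g/mol.
Si contributes 2 × 28.085 = 56.170 g per mole.
56.170/250.607 = 0.2241 → 22.41%.

22.41 weight percent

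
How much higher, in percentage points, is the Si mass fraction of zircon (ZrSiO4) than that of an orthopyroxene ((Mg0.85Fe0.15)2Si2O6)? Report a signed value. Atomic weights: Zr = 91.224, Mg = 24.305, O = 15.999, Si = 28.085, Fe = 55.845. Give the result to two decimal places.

First mineral: 28.085 g Si in 183.305 g formula = 15.32 wt% Si.
Second mineral: 56.170 g Si in 210.236 g formula = 26.72 wt% Si.
15.32% − 26.72% gives a difference of -11.40 percentage points.

-11.40 percentage points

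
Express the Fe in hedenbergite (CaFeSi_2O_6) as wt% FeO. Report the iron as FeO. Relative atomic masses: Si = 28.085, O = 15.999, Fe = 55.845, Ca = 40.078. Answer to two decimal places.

28.96 wt%

M(CaFeSi_2O_6) = 248.087 g/mol; M(FeO) = 71.844 g/mol.
Moles FeO per formula unit = 1 Fe ÷ 1 = 1.0000.
FeO fraction = (1.0000 × 71.844) / 248.087 = 71.844/248.087 = 0.2896.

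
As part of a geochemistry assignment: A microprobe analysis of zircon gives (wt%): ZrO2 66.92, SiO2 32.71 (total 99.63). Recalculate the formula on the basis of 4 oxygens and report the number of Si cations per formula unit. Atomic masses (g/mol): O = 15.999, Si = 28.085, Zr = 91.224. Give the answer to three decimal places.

1.001 Si apfu

66.92 wt% ZrO2 ÷ 123.222 g/mol = 0.54308 mol, giving 0.54308 Zr and 1.08616 O.
32.71 wt% SiO2 ÷ 60.083 g/mol = 0.54441 mol, giving 0.54441 Si and 1.08882 O.
Oxygen sums to 2.17498; scaling by 4/2.17498 = 1.83910 puts the formula on 4 O.
Si: 0.54441 × 1.83910 = 1.001 atoms per formula unit.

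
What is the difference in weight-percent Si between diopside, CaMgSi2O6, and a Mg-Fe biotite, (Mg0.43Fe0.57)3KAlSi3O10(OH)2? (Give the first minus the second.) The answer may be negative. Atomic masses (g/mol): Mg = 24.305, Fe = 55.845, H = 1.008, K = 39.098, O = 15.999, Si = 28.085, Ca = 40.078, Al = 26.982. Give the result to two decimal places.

First mineral: 56.170 g Si in 216.547 g formula = 25.94 wt% Si.
Second mineral: 84.255 g Si in 471.187 g formula = 17.88 wt% Si.
25.94% − 17.88% gives a difference of 8.06 percentage points.

8.06 percentage points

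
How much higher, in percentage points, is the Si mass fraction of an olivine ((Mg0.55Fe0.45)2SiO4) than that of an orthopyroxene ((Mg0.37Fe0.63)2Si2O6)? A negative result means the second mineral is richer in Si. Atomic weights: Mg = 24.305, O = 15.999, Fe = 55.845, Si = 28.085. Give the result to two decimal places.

-6.74 percentage points

Si in (Mg0.55Fe0.45)2SiO4: molar mass 169.077 g/mol; 1×28.085 = 28.085 g → 16.61 wt%.
Si in (Mg0.37Fe0.63)2Si2O6: molar mass 240.514 g/mol; 2×28.085 = 56.170 g → 23.35 wt%.
Difference = 16.61 − 23.35 = -6.74 percentage points.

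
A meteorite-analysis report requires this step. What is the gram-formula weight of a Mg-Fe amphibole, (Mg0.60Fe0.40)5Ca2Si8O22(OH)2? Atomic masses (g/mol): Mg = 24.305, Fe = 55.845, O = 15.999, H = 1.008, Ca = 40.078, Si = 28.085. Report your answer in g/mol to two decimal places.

The formula mass is the sum 3(24.305) + 2(55.845) + 2(40.078) + 8(28.085) + 24(15.999) + 2(1.008).

875.43 g/mol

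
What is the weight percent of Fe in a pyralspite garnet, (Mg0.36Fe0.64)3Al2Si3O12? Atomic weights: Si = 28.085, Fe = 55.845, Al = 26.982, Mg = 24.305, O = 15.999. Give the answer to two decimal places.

23.12 wt%

Formula mass = 1.08×24.305 + 1.92×55.845 + 2×26.982 + 3×28.085 + 12×15.999 = 463.679 g/mol, of which 107.222 g is Fe.
So Fe makes up 107.222/463.679 = 0.2312 of the mass, i.e. 23.12%.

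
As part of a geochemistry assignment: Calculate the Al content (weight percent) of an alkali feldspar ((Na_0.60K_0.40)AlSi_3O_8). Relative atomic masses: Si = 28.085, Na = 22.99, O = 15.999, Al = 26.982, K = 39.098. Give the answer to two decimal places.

10.04 weight percent

Molar mass of (Na_0.60K_0.40)AlSi_3O_8: 0.60·22.99 + 0.40·39.098 + 1·26.982 + 3·28.085 + 8·15.999 = 268.662 g/mol.
Mass of Al per formula unit: 1 × 26.982 = 26.982 g.
Weight fraction Al = 26.982 / 268.662 = 0.1004.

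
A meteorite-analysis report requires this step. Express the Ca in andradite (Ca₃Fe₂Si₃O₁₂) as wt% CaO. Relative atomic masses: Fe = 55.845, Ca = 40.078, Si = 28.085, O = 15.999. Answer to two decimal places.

Molar mass of Ca₃Fe₂Si₃O₁₂ = 3*40.078 + 2*55.845 + 3*28.085 + 12*15.999 = 508.167 g/mol.
Each formula unit contains 3 Ca, equivalent to 3/1 = 3.0000 mol CaO.
M(CaO) = 1×40.078 + 1×15.999 = 56.077 g/mol.
Mass of CaO per formula unit = 3.0000 × 56.077 = 168.231 g.
CaO wt% = 168.231 / 508.167 × 100 = 33.11%.

33.11 wt%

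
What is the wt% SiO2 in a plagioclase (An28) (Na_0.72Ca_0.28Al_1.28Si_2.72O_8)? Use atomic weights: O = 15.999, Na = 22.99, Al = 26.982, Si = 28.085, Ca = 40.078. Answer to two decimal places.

61.28 wt%

M(Na_0.72Ca_0.28Al_1.28Si_2.72O_8) = 266.695 g/mol; M(SiO2) = 60.083 g/mol.
Moles SiO2 per formula unit = 2.72 Si ÷ 1 = 2.7200.
SiO2 fraction = (2.7200 × 60.083) / 266.695 = 163.426/266.695 = 0.6128.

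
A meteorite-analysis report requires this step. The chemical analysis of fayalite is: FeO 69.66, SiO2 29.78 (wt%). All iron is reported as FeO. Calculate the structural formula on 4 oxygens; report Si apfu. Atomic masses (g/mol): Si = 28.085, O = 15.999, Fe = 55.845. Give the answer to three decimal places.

69.66 wt% FeO ÷ 71.844 g/mol = 0.96960 mol, giving 0.96960 Fe and 0.96960 O.
29.78 wt% SiO2 ÷ 60.083 g/mol = 0.49565 mol, giving 0.49565 Si and 0.99130 O.
Oxygen sums to 1.96090; scaling by 4/1.96090 = 2.03988 puts the formula on 4 O.
Si: 0.49565 × 2.03988 = 1.011 atoms per formula unit.

1.011 Si apfu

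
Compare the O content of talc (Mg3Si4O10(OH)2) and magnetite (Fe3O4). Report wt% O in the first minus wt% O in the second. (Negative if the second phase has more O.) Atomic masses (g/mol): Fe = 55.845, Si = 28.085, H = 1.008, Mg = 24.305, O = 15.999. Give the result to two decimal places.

M(Mg3Si4O10(OH)2) = 379.259 g/mol, so wt% O = 191.988/379.259 × 100 = 50.62%.
M(Fe3O4) = 231.531 g/mol, so wt% O = 63.996/231.531 × 100 = 27.64%.
50.62 − 27.64 = 22.98 pp.

22.98 percentage points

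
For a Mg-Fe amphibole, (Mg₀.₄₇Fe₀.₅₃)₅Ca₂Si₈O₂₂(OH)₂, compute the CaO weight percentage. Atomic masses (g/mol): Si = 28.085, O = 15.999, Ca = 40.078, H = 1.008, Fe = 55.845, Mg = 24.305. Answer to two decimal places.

12.52 wt%

M((Mg₀.₄₇Fe₀.₅₃)₅Ca₂Si₈O₂₂(OH)₂) = 895.934 g/mol; M(CaO) = 56.077 g/mol.
Moles CaO per formula unit = 2 Ca ÷ 1 = 2.0000.
CaO fraction = (2.0000 × 56.077) / 895.934 = 112.154/895.934 = 0.1252.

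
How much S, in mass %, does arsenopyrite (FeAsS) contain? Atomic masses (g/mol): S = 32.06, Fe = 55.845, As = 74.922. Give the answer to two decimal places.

19.69 mass %

M(FeAsS) = 162.827 g/mol.
S contributes 1 × 32.06 = 32.060 g per mole.
32.060/162.827 = 0.1969 → 19.69%.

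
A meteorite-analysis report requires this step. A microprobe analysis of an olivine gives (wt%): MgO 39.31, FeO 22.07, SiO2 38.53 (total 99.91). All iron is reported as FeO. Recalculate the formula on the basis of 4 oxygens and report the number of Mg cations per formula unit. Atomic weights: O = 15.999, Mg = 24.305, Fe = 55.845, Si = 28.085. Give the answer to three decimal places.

39.31 wt% MgO ÷ 40.304 g/mol = 0.97534 mol, giving 0.97534 Mg and 0.97534 O.
22.07 wt% FeO ÷ 71.844 g/mol = 0.30719 mol, giving 0.30719 Fe and 0.30719 O.
38.53 wt% SiO2 ÷ 60.083 g/mol = 0.64128 mol, giving 0.64128 Si and 1.28256 O.
Oxygen sums to 2.56509; scaling by 4/2.56509 = 1.55940 puts the formula on 4 O.
Mg: 0.97534 × 1.55940 = 1.521 atoms per formula unit.

1.521 Mg apfu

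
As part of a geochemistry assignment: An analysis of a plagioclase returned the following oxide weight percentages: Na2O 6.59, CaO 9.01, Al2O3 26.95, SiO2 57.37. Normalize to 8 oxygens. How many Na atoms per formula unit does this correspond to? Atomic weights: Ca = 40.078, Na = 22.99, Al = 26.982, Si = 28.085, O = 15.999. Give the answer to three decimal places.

0.573 Na apfu

6.59 wt% Na2O ÷ 61.979 g/mol = 0.10633 mol, giving 0.21266 Na and 0.10633 O.
9.01 wt% CaO ÷ 56.077 g/mol = 0.16067 mol, giving 0.16067 Ca and 0.16067 O.
26.95 wt% Al2O3 ÷ 101.961 g/mol = 0.26432 mol, giving 0.52864 Al and 0.79296 O.
57.37 wt% SiO2 ÷ 60.083 g/mol = 0.95485 mol, giving 0.95485 Si and 1.90970 O.
Oxygen sums to 2.96966; scaling by 8/2.96966 = 2.69391 puts the formula on 8 O.
Na: 0.21266 × 2.69391 = 0.573 atoms per formula unit.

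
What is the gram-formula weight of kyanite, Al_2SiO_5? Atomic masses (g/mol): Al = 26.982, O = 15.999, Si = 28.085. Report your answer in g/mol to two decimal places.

The formula mass is the sum 2·26.982 + 1·28.085 + 5·15.999.

162.04 g/mol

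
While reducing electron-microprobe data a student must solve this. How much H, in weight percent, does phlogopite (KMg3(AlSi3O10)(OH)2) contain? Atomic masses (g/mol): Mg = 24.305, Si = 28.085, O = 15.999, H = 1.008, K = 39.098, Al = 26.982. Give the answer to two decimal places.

0.48 weight percent

Formula mass = 1*39.098 + 3*24.305 + 1*26.982 + 3*28.085 + 12*15.999 + 2*1.008 = 417.254 g/mol, of which 2.016 g is H.
So H makes up 2.016/417.254 = 0.0048 of the mass, i.e. 0.48%.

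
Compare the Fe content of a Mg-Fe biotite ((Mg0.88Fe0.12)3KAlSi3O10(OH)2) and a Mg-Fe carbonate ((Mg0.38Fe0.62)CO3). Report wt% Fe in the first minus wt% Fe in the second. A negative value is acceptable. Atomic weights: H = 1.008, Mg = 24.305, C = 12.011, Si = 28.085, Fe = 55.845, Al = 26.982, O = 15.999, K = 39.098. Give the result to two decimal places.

First mineral: 20.104 g Fe in 428.608 g formula = 4.69 wt% Fe.
Second mineral: 34.624 g Fe in 103.868 g formula = 33.33 wt% Fe.
4.69% − 33.33% gives a difference of -28.64 percentage points.

-28.64 percentage points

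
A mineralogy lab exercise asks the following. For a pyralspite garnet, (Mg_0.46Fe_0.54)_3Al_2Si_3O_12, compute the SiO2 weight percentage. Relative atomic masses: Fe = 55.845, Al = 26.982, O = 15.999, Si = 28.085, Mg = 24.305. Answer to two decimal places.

39.68 wt%

Formula mass = 454.217 g/mol.
3 Si → 3.0000 mol SiO2 per formula unit; M(SiO2) = 60.083, so SiO2 mass = 180.249 g.
180.249/454.217 × 100 = 39.68 wt%.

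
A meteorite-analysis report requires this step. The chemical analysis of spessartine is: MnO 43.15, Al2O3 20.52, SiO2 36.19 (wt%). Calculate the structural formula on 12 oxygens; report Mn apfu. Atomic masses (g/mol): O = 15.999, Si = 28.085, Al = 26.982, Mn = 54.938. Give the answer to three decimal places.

43.15 wt% MnO ÷ 70.937 g/mol = 0.60829 mol, giving 0.60829 Mn and 0.60829 O.
20.52 wt% Al2O3 ÷ 101.961 g/mol = 0.20125 mol, giving 0.40250 Al and 0.60375 O.
36.19 wt% SiO2 ÷ 60.083 g/mol = 0.60233 mol, giving 0.60233 Si and 1.20466 O.
Oxygen sums to 2.41670; scaling by 12/2.41670 = 4.96545 puts the formula on 12 O.
Mn: 0.60829 × 4.96545 = 3.020 atoms per formula unit.

3.020 Mn apfu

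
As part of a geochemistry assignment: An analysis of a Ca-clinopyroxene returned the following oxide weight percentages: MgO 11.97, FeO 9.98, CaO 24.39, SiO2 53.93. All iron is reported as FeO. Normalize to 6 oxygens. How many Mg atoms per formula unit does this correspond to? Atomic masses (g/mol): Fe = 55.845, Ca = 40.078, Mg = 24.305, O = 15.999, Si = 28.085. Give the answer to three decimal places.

MgO: 11.97/40.304 = 0.29699 mol → 0.29699 mol Mg, 0.29699 mol O.
FeO: 9.98/71.844 = 0.13891 mol → 0.13891 mol Fe, 0.13891 mol O.
CaO: 24.39/56.077 = 0.43494 mol → 0.43494 mol Ca, 0.43494 mol O.
SiO2: 53.93/60.083 = 0.89759 mol → 0.89759 mol Si, 1.79518 mol O.
Total oxygen = 2.66602 mol. Normalization factor = 6/2.66602 = 2.25055.
Mg per 6 O = 0.29699 × 2.25055 = 0.668.

0.668 Mg apfu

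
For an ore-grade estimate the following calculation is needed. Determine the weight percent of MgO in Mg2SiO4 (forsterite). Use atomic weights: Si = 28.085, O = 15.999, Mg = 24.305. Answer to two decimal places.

57.29 wt%

Formula mass = 140.691 g/mol.
2 Mg → 2.0000 mol MgO per formula unit; M(MgO) = 40.304, so MgO mass = 80.608 g.
80.608/140.691 × 100 = 57.29 wt%.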